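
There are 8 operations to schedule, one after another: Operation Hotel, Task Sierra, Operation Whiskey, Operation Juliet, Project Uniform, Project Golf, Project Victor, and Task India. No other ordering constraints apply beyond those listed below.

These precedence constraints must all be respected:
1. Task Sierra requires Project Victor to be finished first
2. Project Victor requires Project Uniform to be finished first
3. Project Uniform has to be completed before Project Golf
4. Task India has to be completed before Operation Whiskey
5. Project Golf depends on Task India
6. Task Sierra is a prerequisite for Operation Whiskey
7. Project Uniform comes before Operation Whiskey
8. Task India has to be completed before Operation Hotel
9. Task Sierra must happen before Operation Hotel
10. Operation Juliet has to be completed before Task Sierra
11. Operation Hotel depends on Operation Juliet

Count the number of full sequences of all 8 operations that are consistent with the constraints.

140

3 operations have no prerequisites (Operation Juliet, Project Uniform, Task India), so any of them could come first.
Systematically extending each partial ordering one operation at a time and counting, there are 140 complete orderings.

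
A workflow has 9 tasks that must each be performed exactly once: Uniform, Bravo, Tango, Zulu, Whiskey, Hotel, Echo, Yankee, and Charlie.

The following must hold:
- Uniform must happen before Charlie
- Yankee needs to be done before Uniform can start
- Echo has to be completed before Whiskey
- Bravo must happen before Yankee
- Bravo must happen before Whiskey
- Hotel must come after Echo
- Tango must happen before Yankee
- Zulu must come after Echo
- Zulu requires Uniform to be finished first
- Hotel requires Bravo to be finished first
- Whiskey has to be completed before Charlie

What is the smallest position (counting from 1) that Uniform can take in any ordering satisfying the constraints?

4

Every task that must precede Uniform has to come before it. Tracing all chains that end at Uniform, those tasks are: Bravo, Tango, Yankee — 3 in total.
So at minimum 3 tasks come before Uniform, putting Uniform no earlier than position 4. That position is achievable by scheduling exactly those predecessors first.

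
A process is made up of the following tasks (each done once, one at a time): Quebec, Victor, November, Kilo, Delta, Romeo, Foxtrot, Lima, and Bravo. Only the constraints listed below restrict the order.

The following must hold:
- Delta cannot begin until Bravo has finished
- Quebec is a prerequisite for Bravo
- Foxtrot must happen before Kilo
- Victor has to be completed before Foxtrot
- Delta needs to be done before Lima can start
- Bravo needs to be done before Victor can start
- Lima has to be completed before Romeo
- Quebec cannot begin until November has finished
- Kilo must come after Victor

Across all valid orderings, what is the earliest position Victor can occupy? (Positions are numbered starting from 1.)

Every task that must precede Victor has to come before it. Tracing all chains that end at Victor, those tasks are: Quebec, November, Bravo — 3 in total.
With 3 mandatory predecessors, the earliest Victor can sit is position 3+1 = 4, and placing just those 3 first achieves it.

4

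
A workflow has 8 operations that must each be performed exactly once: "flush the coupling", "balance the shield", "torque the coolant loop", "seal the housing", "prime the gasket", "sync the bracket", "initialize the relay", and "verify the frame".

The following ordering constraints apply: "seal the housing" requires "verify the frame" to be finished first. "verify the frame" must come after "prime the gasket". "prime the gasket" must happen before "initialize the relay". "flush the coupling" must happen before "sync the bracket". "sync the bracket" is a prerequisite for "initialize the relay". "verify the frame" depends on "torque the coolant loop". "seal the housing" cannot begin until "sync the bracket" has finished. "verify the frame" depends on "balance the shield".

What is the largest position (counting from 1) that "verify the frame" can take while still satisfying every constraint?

7

Following the constraints forward from "verify the frame", its only required successor is "seal the housing".
With 1 mandatory successor out of 8 operations total, the latest slot for "verify the frame" is 8−1 = 7, and it's reachable by doing all non-successors before "verify the frame".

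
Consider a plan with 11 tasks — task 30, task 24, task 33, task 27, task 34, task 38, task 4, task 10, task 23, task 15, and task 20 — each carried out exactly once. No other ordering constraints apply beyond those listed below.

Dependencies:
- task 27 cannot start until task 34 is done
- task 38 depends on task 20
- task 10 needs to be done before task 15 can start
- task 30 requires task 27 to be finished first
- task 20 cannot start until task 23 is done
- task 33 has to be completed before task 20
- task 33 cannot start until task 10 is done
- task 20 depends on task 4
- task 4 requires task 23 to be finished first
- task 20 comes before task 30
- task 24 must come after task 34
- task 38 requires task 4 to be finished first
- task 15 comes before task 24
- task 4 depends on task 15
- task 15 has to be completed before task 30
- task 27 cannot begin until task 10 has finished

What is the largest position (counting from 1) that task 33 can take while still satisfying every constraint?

The tasks that are forced after task 33, directly or by a chain of constraints, are task 30, task 38, task 20. That's 3 tasks.
So at least 3 tasks follow task 33, putting task 33 no later than position 8. That position is achievable by scheduling everything else first.

8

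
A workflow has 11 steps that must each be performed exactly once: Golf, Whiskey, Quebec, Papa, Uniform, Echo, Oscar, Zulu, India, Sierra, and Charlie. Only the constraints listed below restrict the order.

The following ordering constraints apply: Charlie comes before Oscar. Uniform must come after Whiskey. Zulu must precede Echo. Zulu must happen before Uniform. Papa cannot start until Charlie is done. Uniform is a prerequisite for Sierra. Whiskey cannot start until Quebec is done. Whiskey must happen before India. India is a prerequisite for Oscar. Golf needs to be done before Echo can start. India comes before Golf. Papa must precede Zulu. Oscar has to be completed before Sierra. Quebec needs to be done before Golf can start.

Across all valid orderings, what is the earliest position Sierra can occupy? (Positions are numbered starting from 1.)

Working backwards through the constraints from Sierra, its full set of required predecessors is Whiskey, Quebec, Papa, Uniform, Oscar, Zulu, India, Charlie — 8 of them.
With 8 mandatory predecessors, the earliest Sierra can sit is position 8+1 = 9, and placing just those 8 first achieves it.

9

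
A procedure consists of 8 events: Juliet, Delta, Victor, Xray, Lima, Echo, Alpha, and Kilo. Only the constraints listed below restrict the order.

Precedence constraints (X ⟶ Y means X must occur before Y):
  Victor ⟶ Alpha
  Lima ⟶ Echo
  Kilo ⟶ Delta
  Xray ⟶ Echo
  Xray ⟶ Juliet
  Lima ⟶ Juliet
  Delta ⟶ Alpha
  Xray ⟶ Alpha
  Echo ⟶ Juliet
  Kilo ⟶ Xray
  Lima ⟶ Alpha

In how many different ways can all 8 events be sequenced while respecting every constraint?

204

The events with no prerequisites are Victor, Lima, Kilo; any of them can be placed first.
Systematically extending each partial ordering one event at a time and counting, there are 204 complete orderings.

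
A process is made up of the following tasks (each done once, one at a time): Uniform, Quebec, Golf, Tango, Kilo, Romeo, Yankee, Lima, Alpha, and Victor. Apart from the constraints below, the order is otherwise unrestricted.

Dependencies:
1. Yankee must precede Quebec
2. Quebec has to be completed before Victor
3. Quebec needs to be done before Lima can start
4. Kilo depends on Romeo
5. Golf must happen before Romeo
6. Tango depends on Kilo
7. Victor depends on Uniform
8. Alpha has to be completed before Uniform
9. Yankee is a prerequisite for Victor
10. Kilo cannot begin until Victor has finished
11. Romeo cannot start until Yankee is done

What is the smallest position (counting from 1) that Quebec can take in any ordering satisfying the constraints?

2

Working backwards through the constraints from Quebec, its only required predecessor is Yankee.
So at minimum 1 task comes before Quebec, putting Quebec no earlier than position 2. That position is achievable by scheduling exactly that predecessor first.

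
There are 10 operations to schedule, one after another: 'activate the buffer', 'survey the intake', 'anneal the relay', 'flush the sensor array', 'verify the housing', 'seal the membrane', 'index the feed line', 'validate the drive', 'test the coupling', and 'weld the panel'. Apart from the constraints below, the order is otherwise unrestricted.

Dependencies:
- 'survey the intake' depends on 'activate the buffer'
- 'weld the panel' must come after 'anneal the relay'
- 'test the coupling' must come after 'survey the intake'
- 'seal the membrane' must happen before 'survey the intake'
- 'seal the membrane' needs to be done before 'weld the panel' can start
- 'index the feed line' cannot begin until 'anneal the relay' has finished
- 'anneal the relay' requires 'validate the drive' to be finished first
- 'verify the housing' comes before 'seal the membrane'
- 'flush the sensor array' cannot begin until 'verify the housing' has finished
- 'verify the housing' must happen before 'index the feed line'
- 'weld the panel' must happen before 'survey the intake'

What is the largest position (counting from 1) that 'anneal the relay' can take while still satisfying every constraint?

6

The operations that are forced after 'anneal the relay', directly or by a chain of constraints, are 'survey the intake', 'index the feed line', 'test the coupling', 'weld the panel'. That's 4 operations.
So at least 4 operations follow 'anneal the relay', putting 'anneal the relay' no later than position 6. That position is achievable by scheduling everything else first.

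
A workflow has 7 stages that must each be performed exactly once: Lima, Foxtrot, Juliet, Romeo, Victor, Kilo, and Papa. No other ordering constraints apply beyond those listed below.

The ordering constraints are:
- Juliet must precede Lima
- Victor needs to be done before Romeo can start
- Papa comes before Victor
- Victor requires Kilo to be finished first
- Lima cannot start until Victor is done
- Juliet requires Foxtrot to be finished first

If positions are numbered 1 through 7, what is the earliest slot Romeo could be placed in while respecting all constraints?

4

The stages that are forced before Romeo, directly or transitively, are Victor, Kilo, Papa. That's 3 stages.
With 3 mandatory predecessors, the earliest Romeo can sit is position 3+1 = 4, and placing just those 3 first achieves it.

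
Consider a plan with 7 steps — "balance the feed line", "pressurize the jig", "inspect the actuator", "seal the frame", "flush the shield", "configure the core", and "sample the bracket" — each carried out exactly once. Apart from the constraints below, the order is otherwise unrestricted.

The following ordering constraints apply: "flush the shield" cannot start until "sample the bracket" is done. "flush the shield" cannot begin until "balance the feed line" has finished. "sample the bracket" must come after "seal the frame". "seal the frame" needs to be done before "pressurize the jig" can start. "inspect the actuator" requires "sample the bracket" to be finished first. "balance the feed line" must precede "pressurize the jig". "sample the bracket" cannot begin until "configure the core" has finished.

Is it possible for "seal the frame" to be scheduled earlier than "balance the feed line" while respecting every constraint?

No chain of constraints runs from "balance the feed line" to "seal the frame", so "balance the feed line" is not required to come first.
That means at least one valid schedule has "seal the frame" before "balance the feed line".

Yes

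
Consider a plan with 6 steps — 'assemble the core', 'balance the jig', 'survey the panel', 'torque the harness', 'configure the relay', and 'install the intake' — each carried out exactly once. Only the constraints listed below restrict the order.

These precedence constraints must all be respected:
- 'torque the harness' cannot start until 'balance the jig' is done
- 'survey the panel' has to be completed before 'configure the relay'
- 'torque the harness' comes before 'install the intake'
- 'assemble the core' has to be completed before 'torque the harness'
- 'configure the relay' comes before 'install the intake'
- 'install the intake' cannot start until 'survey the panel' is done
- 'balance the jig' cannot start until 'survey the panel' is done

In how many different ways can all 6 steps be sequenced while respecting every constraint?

11

The steps with no prerequisites are 'assemble the core', 'survey the panel'; any of them can be placed first.
Enumerating by repeatedly choosing an available step (one whose prerequisites are all placed) gives 11 distinct complete orderings.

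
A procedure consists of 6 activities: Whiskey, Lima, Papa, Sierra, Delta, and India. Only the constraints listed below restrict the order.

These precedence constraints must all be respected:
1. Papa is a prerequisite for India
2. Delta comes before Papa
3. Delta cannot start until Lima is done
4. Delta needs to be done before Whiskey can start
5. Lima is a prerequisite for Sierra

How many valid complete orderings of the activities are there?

Only Lima has no prerequisites, so it must go first.
Counting all ways to extend the partial order to a total order gives 15.

15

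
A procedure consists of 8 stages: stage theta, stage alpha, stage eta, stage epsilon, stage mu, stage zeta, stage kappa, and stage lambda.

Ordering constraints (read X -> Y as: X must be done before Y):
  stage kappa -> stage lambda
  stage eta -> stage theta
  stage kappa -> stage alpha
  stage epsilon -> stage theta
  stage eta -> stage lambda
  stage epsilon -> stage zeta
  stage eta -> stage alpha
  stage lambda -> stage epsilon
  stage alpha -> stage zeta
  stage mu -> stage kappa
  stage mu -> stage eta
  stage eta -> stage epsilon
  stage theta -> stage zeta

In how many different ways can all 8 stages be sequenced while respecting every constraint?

Only stage mu has no prerequisites, so it must go first.
Enumerating by repeatedly choosing an available stage (one whose prerequisites are all placed) gives 8 distinct complete orderings.

8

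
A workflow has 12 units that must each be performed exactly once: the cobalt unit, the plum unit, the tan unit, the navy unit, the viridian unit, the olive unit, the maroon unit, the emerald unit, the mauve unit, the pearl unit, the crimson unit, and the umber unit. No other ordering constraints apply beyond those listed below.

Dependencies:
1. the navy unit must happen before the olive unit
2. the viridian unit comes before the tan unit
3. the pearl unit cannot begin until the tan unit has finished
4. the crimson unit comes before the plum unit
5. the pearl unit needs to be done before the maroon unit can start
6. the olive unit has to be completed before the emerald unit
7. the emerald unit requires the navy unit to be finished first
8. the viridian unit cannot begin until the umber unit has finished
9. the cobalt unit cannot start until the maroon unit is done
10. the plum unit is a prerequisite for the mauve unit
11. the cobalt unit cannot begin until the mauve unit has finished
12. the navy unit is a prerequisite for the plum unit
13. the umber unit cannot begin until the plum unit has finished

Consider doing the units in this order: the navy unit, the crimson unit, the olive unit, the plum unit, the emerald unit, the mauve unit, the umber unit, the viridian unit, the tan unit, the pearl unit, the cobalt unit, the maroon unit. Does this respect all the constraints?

No

Here the maroon unit comes after the cobalt unit.
But one of the constraints requires the maroon unit before the cobalt unit, so this ordering violates it.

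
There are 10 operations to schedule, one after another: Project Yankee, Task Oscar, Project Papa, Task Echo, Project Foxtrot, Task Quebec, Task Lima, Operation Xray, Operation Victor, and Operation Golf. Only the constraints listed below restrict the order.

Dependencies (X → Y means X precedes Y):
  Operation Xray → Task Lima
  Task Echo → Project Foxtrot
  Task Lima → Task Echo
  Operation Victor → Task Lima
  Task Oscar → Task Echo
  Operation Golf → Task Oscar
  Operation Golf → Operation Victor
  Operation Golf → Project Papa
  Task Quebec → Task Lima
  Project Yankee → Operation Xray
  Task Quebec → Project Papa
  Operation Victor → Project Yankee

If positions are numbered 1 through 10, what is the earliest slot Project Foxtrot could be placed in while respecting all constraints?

9

Every operation that must precede Project Foxtrot has to come before it. Tracing all chains that end at Project Foxtrot, those operations are: Project Yankee, Task Oscar, Task Echo, Task Quebec, Task Lima, Operation Xray, Operation Victor, Operation Golf — 8 in total.
With 8 mandatory predecessors, the earliest Project Foxtrot can sit is position 8+1 = 9, and placing just those 8 first achieves it.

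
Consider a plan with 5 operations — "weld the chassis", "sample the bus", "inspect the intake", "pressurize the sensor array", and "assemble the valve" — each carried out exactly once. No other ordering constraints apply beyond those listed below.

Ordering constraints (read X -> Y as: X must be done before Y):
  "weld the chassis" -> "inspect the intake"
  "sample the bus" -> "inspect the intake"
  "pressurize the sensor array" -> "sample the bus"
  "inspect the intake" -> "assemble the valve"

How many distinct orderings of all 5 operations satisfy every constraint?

3

2 operations have no prerequisites ("weld the chassis", "pressurize the sensor array"), so any of them could come first.
Counting all ways to extend the partial order to a total order gives 3.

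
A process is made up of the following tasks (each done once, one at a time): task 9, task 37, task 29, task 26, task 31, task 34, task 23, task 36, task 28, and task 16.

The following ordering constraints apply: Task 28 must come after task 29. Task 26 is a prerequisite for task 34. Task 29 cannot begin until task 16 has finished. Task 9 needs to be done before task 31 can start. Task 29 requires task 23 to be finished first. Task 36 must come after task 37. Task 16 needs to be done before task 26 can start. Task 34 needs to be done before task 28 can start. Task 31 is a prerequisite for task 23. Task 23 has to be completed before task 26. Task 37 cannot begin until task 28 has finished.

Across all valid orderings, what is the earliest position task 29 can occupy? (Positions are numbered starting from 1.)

5

The tasks that are forced before task 29, directly or transitively, are task 9, task 31, task 23, task 16. That's 4 tasks.
With 4 mandatory predecessors, the earliest task 29 can sit is position 4+1 = 5, and placing just those 4 first achieves it.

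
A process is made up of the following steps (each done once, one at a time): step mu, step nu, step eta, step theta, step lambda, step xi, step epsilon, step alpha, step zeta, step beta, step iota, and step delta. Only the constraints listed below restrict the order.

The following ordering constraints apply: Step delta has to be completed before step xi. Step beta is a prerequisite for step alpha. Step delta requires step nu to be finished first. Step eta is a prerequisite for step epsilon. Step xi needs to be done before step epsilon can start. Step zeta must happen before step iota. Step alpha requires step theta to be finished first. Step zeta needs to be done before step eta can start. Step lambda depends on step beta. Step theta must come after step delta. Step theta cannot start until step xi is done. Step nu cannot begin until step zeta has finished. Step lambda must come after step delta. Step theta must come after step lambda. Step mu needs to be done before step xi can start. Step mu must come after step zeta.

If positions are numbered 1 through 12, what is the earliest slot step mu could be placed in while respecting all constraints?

Working backwards through the constraints from step mu, its only required predecessor is step zeta.
So at minimum 1 step comes before step mu, putting step mu no earlier than position 2. That position is achievable by scheduling exactly that predecessor first.

2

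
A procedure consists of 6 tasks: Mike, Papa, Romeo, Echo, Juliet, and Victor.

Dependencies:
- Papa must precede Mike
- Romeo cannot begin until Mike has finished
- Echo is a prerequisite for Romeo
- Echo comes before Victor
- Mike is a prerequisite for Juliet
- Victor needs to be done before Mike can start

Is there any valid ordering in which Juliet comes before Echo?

No

There is a dependency chain Echo → Victor → Mike → Juliet, so Juliet always comes after Echo.
Hence Juliet can never be scheduled before Echo.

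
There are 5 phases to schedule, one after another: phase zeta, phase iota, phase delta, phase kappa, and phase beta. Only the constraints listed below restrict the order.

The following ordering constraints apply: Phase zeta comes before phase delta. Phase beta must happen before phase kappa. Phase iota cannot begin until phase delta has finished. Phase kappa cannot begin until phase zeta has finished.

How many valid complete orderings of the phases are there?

9

2 phases have no prerequisites (phase zeta, phase beta), so any of them could come first.
Systematically extending each partial ordering one phase at a time and counting, there are 9 complete orderings.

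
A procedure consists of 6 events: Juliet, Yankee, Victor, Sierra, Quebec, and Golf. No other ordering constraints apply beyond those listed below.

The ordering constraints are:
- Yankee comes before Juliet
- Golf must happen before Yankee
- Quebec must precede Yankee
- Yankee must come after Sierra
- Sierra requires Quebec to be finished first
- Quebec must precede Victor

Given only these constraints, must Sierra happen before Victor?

Nothing in the constraints links Sierra and Victor; they are unordered relative to each other.
So Sierra can come before Victor or after — it is not forced.

No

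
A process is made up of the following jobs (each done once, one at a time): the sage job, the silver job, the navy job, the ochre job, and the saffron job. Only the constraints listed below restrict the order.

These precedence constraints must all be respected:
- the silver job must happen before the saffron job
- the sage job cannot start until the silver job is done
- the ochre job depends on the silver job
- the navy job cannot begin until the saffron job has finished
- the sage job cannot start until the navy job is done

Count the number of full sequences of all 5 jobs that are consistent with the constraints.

4

Only the silver job has no prerequisites, so it must go first.
Counting all ways to extend the partial order to a total order gives 4.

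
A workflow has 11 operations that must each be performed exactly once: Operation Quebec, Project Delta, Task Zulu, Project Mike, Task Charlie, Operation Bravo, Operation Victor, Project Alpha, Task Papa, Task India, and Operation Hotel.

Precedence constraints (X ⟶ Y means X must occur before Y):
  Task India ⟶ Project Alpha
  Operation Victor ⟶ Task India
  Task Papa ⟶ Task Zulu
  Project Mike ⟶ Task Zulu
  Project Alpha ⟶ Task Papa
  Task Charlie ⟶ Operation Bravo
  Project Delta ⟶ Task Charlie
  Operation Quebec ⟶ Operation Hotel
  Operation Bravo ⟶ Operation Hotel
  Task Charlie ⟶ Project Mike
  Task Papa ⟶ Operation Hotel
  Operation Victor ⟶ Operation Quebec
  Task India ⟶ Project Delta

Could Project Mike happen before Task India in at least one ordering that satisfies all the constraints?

No

There is a dependency chain Task India → Project Delta → Task Charlie → Project Mike, so Project Mike always comes after Task India.
Hence Project Mike can never be scheduled before Task India.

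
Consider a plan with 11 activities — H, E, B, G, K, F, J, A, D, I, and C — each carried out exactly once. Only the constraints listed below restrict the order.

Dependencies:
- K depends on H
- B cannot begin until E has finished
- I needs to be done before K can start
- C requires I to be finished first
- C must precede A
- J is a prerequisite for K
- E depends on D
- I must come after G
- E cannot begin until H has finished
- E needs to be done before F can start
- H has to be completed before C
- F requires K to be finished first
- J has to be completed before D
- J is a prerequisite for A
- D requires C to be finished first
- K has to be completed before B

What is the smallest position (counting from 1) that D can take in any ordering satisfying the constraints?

6

The activities that are forced before D, directly or transitively, are H, G, J, I, C. That's 5 activities.
So at minimum 5 activities come before D, putting D no earlier than position 6. That position is achievable by scheduling exactly those predecessors first.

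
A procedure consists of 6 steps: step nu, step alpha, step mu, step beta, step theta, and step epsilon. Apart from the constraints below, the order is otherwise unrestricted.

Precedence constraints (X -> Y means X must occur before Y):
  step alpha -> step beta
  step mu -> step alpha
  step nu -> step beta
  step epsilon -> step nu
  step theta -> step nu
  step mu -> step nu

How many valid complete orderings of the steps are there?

3 steps have no prerequisites (step mu, step theta, step epsilon), so any of them could come first.
Systematically extending each partial ordering one step at a time and counting, there are 18 complete orderings.

18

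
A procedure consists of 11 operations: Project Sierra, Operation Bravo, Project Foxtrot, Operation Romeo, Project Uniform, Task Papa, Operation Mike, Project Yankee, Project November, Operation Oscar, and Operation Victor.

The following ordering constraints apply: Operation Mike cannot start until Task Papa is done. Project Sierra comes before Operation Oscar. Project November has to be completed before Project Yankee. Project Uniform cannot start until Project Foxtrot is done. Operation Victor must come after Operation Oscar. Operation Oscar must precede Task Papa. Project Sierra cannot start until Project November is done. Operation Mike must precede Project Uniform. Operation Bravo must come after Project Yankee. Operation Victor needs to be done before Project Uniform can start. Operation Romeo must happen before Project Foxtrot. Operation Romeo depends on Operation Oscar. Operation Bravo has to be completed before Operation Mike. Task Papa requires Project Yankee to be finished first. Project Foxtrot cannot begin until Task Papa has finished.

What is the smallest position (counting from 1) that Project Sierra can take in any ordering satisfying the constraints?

Working backwards through the constraints from Project Sierra, its only required predecessor is Project November.
With 1 mandatory predecessor, the earliest Project Sierra can sit is position 1+1 = 2, and placing just that one first achieves it.

2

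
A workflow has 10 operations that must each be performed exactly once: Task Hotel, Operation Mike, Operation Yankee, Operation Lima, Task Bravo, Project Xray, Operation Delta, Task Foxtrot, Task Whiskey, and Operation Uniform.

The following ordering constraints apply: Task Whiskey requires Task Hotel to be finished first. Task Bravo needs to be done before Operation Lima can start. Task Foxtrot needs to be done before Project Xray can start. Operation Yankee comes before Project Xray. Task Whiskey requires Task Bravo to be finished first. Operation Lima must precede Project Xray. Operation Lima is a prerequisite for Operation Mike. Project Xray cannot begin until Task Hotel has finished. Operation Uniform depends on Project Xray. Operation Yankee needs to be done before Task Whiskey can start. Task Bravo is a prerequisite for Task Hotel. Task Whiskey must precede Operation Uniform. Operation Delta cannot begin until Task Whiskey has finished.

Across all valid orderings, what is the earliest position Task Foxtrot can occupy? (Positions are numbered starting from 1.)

Nothing is required before Task Foxtrot; it can be the very first operation.

1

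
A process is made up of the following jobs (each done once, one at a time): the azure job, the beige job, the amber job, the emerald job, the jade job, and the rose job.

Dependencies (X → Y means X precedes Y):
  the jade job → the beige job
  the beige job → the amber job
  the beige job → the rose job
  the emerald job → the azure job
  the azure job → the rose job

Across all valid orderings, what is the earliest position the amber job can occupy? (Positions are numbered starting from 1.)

The jobs that are forced before the amber job, directly or transitively, are the beige job, the jade job. That's 2 jobs.
So at minimum 2 jobs come before the amber job, putting the amber job no earlier than position 3. That position is achievable by scheduling exactly those predecessors first.

3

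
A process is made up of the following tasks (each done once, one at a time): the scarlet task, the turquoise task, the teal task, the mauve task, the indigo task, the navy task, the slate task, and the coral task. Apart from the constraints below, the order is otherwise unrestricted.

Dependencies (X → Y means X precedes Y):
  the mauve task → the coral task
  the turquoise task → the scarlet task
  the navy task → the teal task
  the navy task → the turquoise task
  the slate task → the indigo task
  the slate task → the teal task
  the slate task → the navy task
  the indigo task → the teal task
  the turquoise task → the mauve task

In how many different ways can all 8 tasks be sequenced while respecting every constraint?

60

The slate task is the only task with nothing required before it, so every ordering starts there.
Counting all ways to extend the partial order to a total order gives 60.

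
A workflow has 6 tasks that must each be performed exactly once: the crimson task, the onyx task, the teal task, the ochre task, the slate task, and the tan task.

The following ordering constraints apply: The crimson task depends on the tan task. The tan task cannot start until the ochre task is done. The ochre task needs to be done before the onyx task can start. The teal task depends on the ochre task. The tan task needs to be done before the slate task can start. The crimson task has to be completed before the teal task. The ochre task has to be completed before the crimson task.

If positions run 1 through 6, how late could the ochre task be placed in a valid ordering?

1

Every task that must follow the ochre task has to come after it. Tracing all chains starting from the ochre task, those tasks are: the crimson task, the onyx task, the teal task, the slate task, the tan task — 5 in total.
So at least 5 tasks follow the ochre task, putting the ochre task no later than position 1. That position is achievable by scheduling everything else first.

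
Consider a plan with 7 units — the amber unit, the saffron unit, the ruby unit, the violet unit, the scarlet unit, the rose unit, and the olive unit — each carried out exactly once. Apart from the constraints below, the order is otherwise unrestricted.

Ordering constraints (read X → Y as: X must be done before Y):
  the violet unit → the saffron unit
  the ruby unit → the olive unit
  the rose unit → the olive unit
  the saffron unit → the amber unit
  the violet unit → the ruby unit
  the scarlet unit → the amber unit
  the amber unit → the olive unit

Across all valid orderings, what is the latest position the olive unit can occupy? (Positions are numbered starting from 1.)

7

Nothing depends on the olive unit, so it can be the final unit, position 7.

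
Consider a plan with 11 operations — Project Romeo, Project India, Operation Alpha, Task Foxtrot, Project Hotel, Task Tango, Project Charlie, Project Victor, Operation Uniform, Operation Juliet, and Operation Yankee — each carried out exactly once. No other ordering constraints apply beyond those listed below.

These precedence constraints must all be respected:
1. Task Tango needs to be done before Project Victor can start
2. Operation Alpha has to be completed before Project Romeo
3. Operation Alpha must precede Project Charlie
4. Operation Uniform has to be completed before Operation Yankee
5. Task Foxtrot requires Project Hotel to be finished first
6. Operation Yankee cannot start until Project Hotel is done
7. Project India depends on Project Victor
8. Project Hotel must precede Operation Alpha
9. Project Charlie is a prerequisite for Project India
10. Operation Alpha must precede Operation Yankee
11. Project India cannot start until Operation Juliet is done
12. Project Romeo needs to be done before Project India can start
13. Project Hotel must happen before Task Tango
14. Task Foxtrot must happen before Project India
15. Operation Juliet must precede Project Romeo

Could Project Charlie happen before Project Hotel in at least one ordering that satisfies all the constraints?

The constraints give a chain Project Hotel → Operation Alpha → Project Charlie, which forces Project Hotel before Project Charlie.
So no valid ordering can have Project Charlie before Project Hotel.

No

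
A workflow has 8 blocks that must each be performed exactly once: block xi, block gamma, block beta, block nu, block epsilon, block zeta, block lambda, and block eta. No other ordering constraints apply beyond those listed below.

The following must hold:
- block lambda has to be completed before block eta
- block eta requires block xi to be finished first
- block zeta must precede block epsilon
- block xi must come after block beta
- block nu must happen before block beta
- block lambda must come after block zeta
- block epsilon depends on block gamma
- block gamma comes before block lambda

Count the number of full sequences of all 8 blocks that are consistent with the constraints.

3 blocks have no prerequisites (block gamma, block nu, block zeta), so any of them could come first.
Systematically extending each partial ordering one block at a time and counting, there are 180 complete orderings.

180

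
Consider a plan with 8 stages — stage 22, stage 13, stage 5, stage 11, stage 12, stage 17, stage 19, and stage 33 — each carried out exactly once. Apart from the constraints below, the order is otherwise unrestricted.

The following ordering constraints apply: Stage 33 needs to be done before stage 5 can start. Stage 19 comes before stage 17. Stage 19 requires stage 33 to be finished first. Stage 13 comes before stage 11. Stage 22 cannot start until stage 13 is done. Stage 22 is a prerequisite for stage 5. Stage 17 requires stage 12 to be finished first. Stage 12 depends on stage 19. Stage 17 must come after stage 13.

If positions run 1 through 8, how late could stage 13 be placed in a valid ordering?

Following every chain forward from stage 13, the stages that must come later are stage 22, stage 5, stage 11, stage 17 — 4 of them.
With 4 mandatory successors out of 8 stages total, the latest slot for stage 13 is 8−4 = 4, and it's reachable by doing all non-successors before stage 13.

4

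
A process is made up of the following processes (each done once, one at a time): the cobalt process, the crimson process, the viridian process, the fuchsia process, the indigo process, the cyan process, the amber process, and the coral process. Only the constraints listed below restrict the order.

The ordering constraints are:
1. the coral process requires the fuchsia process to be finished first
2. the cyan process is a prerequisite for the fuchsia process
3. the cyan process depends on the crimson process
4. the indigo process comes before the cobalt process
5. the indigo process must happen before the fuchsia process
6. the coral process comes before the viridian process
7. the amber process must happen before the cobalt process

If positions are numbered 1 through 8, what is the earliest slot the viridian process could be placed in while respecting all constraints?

Working backwards through the constraints from the viridian process, its full set of required predecessors is the crimson process, the fuchsia process, the indigo process, the cyan process, the coral process — 5 of them.
So at minimum 5 processes come before the viridian process, putting the viridian process no earlier than position 6. That position is achievable by scheduling exactly those predecessors first.

6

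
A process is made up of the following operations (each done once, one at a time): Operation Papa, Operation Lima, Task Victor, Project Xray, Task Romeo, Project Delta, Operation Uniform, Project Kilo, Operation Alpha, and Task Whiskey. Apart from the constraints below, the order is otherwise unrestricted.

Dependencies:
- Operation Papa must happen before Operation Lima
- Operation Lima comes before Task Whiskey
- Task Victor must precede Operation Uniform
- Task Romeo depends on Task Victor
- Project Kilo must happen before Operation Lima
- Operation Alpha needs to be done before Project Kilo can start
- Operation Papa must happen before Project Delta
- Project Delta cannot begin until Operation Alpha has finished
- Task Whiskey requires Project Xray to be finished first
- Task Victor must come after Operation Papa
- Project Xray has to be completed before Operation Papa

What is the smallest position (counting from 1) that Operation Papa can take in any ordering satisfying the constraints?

The only operation forced before Operation Papa (directly or transitively) is Project Xray.
With 1 mandatory predecessor, the earliest Operation Papa can sit is position 1+1 = 2, and placing just that one first achieves it.

2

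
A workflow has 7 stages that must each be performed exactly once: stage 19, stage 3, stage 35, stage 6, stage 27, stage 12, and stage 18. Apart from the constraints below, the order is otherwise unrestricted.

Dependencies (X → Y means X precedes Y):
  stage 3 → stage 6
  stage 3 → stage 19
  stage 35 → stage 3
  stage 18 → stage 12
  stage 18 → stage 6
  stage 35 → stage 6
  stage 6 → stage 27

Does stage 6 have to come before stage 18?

There is a chain stage 18 → stage 6, which puts stage 18 before stage 6.
So stage 6 does not have to come before stage 18 — it cannot.

No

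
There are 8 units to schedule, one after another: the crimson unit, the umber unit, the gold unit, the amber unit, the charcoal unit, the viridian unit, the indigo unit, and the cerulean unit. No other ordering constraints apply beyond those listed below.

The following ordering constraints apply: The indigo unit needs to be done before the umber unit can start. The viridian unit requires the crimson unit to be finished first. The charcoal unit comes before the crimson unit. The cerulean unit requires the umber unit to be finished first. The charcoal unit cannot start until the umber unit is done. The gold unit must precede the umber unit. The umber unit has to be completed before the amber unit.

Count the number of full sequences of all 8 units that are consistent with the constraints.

40

2 units have no prerequisites (the gold unit, the indigo unit), so any of them could come first.
Enumerating by repeatedly choosing an available unit (one whose prerequisites are all placed) gives 40 distinct complete orderings.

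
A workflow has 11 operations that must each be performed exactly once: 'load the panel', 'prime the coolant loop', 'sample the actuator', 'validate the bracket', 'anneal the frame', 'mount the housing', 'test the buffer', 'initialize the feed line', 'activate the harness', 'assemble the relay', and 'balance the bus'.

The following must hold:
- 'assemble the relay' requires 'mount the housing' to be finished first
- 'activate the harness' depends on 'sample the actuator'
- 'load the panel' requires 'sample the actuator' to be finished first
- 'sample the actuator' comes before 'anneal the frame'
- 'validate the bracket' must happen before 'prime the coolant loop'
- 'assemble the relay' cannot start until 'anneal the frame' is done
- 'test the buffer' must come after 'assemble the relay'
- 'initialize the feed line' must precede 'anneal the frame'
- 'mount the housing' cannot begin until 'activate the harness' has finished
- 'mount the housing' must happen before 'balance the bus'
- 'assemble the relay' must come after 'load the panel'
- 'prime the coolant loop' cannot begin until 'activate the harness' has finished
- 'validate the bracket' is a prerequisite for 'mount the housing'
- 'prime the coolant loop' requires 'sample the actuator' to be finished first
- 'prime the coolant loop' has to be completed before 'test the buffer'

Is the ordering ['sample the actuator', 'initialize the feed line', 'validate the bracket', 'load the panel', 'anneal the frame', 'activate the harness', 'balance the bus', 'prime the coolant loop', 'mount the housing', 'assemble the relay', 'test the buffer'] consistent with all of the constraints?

In the proposed order, 'balance the bus' appears before 'mount the housing'.
That contradicts the constraint that 'mount the housing' must precede 'balance the bus'.

No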